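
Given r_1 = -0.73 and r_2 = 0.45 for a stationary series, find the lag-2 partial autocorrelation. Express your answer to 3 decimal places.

-0.177

φ_{22} = (r_2 − r_1²) / (1 − r_1²)
r_1² = (-0.73)² = 0.5329
Numerator = 0.45 − 0.5329 = -0.0829; denominator = 1 − 0.5329 = 0.4671
φ_{22} = -0.0829 / 0.4671 = -0.177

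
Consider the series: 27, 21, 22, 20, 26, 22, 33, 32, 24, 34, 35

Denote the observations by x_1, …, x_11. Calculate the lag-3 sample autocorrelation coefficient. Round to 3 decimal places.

Mean x̄ = (27 + 21 + 22 + 20 + 26 + 22 + 33 + 32 + 24 + 34 + 35)/11 = 26.9091
Numerator Σ_{t=1}^{8}(x_t−x̄)(x_{t+3}−x̄) = 80.7934
Denominator Σ(x_t−x̄)² = 318.9091
r_3 = 80.7934 / 318.9091 = 0.253

0.253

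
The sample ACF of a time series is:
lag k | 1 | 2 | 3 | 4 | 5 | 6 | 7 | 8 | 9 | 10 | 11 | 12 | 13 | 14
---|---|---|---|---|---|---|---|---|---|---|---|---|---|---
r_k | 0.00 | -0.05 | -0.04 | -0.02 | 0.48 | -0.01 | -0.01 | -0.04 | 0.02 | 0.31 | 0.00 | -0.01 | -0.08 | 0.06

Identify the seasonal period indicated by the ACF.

The largest autocorrelation is r_5 = 0.48, with a weaker echo at lag 10 (0.31); the remaining lags stay at or below 0.06.
The dominant spike at lag 5 indicates a seasonal period of 5.

5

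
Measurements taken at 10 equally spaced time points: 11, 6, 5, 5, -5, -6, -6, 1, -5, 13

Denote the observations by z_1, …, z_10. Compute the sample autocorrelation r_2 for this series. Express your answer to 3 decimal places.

Mean z̄ = (11 + 6 + 5 + 5 − 5 − 6 − 6 + 1 − 5 + 13)/10 = 1.9000
Numerator Σ_{t=1}^{8}(z_t−z̄)(z_{t+2}−z̄) = 101.1800
Denominator Σ(z_t−z̄)² = 462.9000
r_2 = 101.1800 / 462.9000 = 0.219

0.219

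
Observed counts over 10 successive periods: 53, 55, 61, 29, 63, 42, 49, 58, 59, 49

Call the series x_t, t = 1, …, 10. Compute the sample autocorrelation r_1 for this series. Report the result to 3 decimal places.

-0.537

Mean x̄ = (53 + 55 + 61 + 29 + 63 + 42 + 49 + 58 + 59 + 49)/10 = 51.8000
Numerator Σ_{t=1}^{9}(x_t−x̄)(x_{t+1}−x̄) = -507.0400
Denominator Σ(x_t−x̄)² = 943.6000
r_1 = -507.0400 / 943.6000 = -0.537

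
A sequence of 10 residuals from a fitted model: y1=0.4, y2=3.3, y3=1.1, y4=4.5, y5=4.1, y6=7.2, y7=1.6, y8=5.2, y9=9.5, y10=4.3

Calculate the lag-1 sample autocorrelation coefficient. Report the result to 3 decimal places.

0.009

Mean ȳ = (0.4 + 3.3 + 1.1 + 4.5 + 4.1 + 7.2 + 1.6 + 5.2 + 9.5 + 4.3)/10 = 4.1200
Numerator Σ_{t=1}^{9}(y_t−ȳ)(y_{t+1}−ȳ) = 0.6056
Denominator Σ(y_t−ȳ)² = 69.7560
r_1 = 0.6056 / 69.7560 = 0.009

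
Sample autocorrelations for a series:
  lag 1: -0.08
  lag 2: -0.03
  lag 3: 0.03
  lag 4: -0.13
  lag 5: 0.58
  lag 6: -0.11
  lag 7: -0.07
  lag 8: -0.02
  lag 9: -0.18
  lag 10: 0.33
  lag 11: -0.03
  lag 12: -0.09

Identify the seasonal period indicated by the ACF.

The largest autocorrelation is r_5 = 0.58, with a weaker echo at lag 10 (0.33); the remaining lags stay at or below 0.03.
The dominant spike at lag 5 indicates a seasonal period of 5.

5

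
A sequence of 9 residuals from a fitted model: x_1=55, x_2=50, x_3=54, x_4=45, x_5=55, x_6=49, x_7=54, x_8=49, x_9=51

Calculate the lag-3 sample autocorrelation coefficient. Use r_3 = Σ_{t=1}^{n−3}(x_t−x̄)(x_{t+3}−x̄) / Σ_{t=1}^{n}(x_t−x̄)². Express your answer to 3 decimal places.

Mean x̄ = (55 + 50 + 54 + 45 + 55 + 49 + 54 + 49 + 51)/9 = 51.3333
Numerator Σ_{t=1}^{6}(x_t−x̄)(x_{t+3}−x̄) = -59.0000
Denominator Σ(x_t−x̄)² = 94.0000
r_3 = -59.0000 / 94.0000 = -0.628

-0.628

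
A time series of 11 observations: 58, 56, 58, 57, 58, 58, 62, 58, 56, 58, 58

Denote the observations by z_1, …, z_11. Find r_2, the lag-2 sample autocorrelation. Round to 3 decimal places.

Mean z̄ = (58 + 56 + 58 + 57 + 58 + 58 + 62 + 58 + 56 + 58 + 58)/11 = 57.9091
Numerator Σ_{t=1}^{9}(z_t−z̄)(z_{t+2}−z̄) = -5.9256
Denominator Σ(z_t−z̄)² = 24.9091
r_2 = -5.9256 / 24.9091 = -0.238

-0.238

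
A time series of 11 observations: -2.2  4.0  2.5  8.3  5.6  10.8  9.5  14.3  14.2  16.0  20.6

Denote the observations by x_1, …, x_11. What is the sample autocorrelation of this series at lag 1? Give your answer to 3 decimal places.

0.531

Mean x̄ = (-2.2 + 4.0 + 2.5 + 8.3 + 5.6 + 10.8 + 9.5 + 14.3 + 14.2 + 16.0 + 20.6)/11 = 9.4182
Numerator Σ_{t=1}^{10}(x_t−x̄)(x_{t+1}−x̄) = 236.0888
Denominator Σ(x_t−x̄)² = 444.9964
r_1 = 236.0888 / 444.9964 = 0.531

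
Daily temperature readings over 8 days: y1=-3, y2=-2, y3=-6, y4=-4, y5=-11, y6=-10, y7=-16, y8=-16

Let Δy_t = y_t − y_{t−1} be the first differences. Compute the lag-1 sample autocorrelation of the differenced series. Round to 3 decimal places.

First differences Δy: 1, -4, 2, -7, 1, -6, 0
Mean of differences = -1.8571
Numerator Σ(Δy_t−Δȳ)(Δy_{t+1}−Δȳ) = -68.4490
Denominator Σ(Δy_t−Δȳ)² = 82.8571
r_1(Δy) = -68.4490 / 82.8571 = -0.826

-0.826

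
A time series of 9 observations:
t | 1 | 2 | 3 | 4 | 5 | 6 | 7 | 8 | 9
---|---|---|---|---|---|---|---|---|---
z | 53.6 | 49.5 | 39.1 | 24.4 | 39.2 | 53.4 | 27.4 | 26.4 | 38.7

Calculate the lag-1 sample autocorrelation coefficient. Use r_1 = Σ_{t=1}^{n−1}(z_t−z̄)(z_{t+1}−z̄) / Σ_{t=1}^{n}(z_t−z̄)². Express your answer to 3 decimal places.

Mean z̄ = (53.6 + 49.5 + 39.1 + 24.4 + 39.2 + 53.4 + 27.4 + 26.4 + 38.7)/9 = 39.0778
Numerator Σ_{t=1}^{8}(z_t−z̄)(z_{t+1}−z̄) = 136.8017
Denominator Σ(z_t−z̄)² = 1037.3356
r_1 = 136.8017 / 1037.3356 = 0.132

0.132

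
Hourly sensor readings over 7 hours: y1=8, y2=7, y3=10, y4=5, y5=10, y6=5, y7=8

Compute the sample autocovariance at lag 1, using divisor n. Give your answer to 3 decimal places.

Mean ȳ = (8 + 7 + 10 + 5 + 10 + 5 + 8)/7 = 7.5714
Σ_{t=1}^{6}(y_t−ȳ)(y_{t+1}−ȳ) = -21.4694
γ_1 = -21.4694 / 7 = -3.067

-3.067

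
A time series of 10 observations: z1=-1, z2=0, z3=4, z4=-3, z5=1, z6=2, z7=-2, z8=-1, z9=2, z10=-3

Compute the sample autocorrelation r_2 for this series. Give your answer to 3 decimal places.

-0.223

Mean z̄ = (-1 + 0 + 4 − 3 + 1 + 2 − 2 − 1 + 2 − 3)/10 = -0.1000
Numerator Σ_{t=1}^{8}(z_t−z̄)(z_{t+2}−z̄) = -10.9200
Denominator Σ(z_t−z̄)² = 48.9000
r_2 = -10.9200 / 48.9000 = -0.223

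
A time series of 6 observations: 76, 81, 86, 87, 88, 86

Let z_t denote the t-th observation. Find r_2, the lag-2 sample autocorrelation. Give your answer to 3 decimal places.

-0.104

Mean z̄ = (76 + 81 + 86 + 87 + 88 + 86)/6 = 84.0000
Σ(z_t−z̄)(z_{t+2}−z̄) = (-16.0000) + (-9.0000) + (8.0000) + (6.0000) = -11.0000
Denominator Σ(z_t−z̄)² = 106.0000
r_2 = -11.0000 / 106.0000 = -0.104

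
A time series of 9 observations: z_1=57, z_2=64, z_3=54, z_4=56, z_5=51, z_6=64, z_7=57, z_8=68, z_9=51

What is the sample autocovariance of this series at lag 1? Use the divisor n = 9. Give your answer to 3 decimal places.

Mean z̄ = (57 + 64 + 54 + 56 + 51 + 64 + 57 + 68 + 51)/9 = 58.0000
Σ_{t=1}^{8}(z_t−z̄)(z_{t+1}−z̄) = -136.0000
γ_1 = -136.0000 / 9 = -15.111

-15.111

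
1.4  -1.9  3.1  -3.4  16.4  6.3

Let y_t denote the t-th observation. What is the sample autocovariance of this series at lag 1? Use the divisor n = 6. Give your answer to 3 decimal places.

-6.114

Mean ȳ = (1.4 − 1.9 + 3.1 − 3.4 + 16.4 + 6.3)/6 = 3.6500
Σ_{t=1}^{5}(y_t−ȳ)(y_{t+1}−ȳ) = -36.6825
γ_1 = -36.6825 / 6 = -6.114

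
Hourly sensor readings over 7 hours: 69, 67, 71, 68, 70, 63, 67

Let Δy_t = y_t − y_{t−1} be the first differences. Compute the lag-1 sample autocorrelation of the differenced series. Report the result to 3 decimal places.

-0.713

First differences Δy: -2, 4, -3, 2, -7, 4
Mean of differences = -0.3333
Numerator Σ(Δy_t−Δȳ)(Δy_{t+1}−Δȳ) = -69.4444
Denominator Σ(Δy_t−Δȳ)² = 97.3333
r_1(Δy) = -69.4444 / 97.3333 = -0.713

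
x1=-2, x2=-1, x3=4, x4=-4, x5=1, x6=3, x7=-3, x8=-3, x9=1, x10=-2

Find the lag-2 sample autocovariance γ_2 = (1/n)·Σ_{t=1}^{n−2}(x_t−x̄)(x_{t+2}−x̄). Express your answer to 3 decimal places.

Mean x̄ = (-2 − 1 + 4 − 4 + 1 + 3 − 3 − 3 + 1 − 2)/10 = -0.6000
Σ_{t=1}^{8}(x_t−x̄)(x_{t+2}−x̄) = -22.9200
γ_2 = -22.9200 / 10 = -2.292

-2.292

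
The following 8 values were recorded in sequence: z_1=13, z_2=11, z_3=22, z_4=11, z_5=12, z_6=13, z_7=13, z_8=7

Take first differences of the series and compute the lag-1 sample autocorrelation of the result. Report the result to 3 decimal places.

-0.545

First differences Δz: -2, 11, -11, 1, 1, 0, -6
Mean of differences = -0.8571
Numerator Σ(Δz_t−Δz̄)(Δz_{t+1}−Δz̄) = -152.0204
Denominator Σ(Δz_t−Δz̄)² = 278.8571
r_1(Δz) = -152.0204 / 278.8571 = -0.545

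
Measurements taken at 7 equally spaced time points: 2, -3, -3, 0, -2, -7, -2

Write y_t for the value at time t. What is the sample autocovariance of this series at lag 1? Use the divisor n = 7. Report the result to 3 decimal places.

-0.819

Mean ȳ = (2 − 3 − 3 + 0 − 2 − 7 − 2)/7 = -2.1429
Deviations: 4.1429, -0.8571, -0.8571, 2.1429, 0.1429, -4.8571, 0.1429
Σ_{t=1}^{6}(y_t−ȳ)(y_{t+1}−ȳ) = -5.7347
γ_1 = -5.7347 / 7 = -0.819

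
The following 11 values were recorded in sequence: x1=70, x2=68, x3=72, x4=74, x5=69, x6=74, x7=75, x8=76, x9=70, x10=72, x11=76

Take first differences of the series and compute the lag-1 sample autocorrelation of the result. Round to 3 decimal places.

First differences Δx: -2, 4, 2, -5, 5, 1, 1, -6, 2, 4
Mean of differences = 0.6000
Numerator Σ(Δx_t−Δx̄)(Δx_{t+1}−Δx̄) = -41.7600
Denominator Σ(Δx_t−Δx̄)² = 128.4000
r_1(Δx) = -41.7600 / 128.4000 = -0.325

-0.325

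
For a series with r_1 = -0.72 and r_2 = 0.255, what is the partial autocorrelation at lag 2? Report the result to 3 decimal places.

φ_{22} = (r_2 − r_1²) / (1 − r_1²)
r_1² = (-0.72)² = 0.5184
Numerator = 0.255 − 0.5184 = -0.2634; denominator = 1 − 0.5184 = 0.4816
φ_{22} = -0.2634 / 0.4816 = -0.547

-0.547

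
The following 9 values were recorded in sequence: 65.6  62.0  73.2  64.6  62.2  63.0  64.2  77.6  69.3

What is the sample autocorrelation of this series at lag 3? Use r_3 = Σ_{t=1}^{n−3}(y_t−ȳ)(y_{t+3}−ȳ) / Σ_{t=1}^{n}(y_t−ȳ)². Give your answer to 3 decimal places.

Mean ȳ = (65.6 + 62.0 + 73.2 + 64.6 + 62.2 + 63.0 + 64.2 + 77.6 + 69.3)/9 = 66.8556
Numerator Σ_{t=1}^{6}(y_t−ȳ)(y_{t+3}−ȳ) = -52.4804
Denominator Σ(y_t−ȳ)² = 235.5022
r_3 = -52.4804 / 235.5022 = -0.223

-0.223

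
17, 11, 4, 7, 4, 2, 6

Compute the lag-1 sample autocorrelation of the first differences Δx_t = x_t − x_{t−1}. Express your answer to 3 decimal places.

First differences Δx: -6, -7, 3, -3, -2, 4
Mean of differences = -1.8333
Numerator Σ(Δx_t−Δx̄)(Δx_{t+1}−Δx̄) = -9.8611
Denominator Σ(Δx_t−Δx̄)² = 102.8333
r_1(Δx) = -9.8611 / 102.8333 = -0.096

-0.096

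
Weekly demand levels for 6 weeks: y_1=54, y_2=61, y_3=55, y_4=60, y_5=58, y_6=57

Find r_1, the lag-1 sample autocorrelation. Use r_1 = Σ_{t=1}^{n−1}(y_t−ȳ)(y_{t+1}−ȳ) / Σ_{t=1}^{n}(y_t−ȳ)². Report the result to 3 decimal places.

Mean ȳ = (54 + 61 + 55 + 60 + 58 + 57)/6 = 57.5000
Deviations from mean: -3.5000, 3.5000, -2.5000, 2.5000, 0.5000, -0.5000
Σ(y_t−ȳ)(y_{t+1}−ȳ) = (-12.2500) + (-8.7500) + (-6.2500) + (1.2500) + (-0.2500) = -26.2500
Denominator Σ(y_t−ȳ)² = 37.5000
r_1 = -26.2500 / 37.5000 = -0.700

-0.700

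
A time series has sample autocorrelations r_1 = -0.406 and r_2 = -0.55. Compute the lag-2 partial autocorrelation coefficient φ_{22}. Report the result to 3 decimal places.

φ_{22} = (r_2 − r_1²) / (1 − r_1²)
r_1² = (-0.406)² = 0.164836
Numerator = -0.55 − 0.1648 = -0.7148; denominator = 1 − 0.1648 = 0.8352
φ_{22} = -0.7148 / 0.8352 = -0.856

-0.856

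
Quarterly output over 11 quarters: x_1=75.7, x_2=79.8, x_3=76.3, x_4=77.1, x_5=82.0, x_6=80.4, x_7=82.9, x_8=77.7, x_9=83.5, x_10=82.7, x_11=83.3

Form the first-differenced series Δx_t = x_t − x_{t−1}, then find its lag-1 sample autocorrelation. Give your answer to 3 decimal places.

-0.643

First differences Δx: 4.1, -3.5, 0.8, 4.9, -1.6, 2.5, -5.2, 5.8, -0.8, 0.6
Mean of differences = 0.7600
Numerator Σ(Δx_t−Δx̄)(Δx_{t+1}−Δx̄) = -76.1316
Denominator Σ(Δx_t−Δx̄)² = 118.4240
r_1(Δx) = -76.1316 / 118.4240 = -0.643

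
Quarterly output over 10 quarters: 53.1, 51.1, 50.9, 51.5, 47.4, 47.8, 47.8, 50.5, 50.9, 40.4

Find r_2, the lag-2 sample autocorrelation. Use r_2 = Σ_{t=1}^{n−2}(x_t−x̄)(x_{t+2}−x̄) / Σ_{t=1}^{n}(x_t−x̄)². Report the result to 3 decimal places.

-0.072

Mean x̄ = (53.1 + 51.1 + 50.9 + 51.5 + 47.4 + 47.8 + 47.8 + 50.5 + 50.9 + 40.4)/10 = 49.1400
Numerator Σ_{t=1}^{8}(x_t−x̄)(x_{t+2}−x̄) = -8.3652
Denominator Σ(x_t−x̄)² = 116.1440
r_2 = -8.3652 / 116.1440 = -0.072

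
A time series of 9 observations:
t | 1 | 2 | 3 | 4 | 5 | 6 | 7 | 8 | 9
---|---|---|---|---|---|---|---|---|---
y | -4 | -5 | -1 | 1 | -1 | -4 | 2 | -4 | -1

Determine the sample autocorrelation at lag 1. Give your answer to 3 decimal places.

Mean ȳ = (-4 − 5 − 1 + 1 − 1 − 4 + 2 − 4 − 1)/9 = -1.8889
Numerator Σ_{t=1}^{8}(y_t−ȳ)(y_{t+1}−ȳ) = -11.2346
Denominator Σ(y_t−ȳ)² = 48.8889
r_1 = -11.2346 / 48.8889 = -0.230

-0.230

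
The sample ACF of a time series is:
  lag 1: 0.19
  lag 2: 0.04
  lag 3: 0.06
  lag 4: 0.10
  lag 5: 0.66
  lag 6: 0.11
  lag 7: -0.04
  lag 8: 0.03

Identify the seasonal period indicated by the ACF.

The largest autocorrelation is r_5 = 0.66; the remaining lags stay at or below 0.19.
The dominant spike at lag 5 indicates a seasonal period of 5.

5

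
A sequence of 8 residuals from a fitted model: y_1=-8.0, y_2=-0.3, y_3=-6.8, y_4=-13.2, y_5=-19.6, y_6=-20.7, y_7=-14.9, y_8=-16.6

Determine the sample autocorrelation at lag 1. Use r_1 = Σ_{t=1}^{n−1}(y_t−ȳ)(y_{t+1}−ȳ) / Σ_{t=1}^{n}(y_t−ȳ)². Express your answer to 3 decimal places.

0.623

Mean ȳ = (-8.0 − 0.3 − 6.8 − 13.2 − 19.6 − 20.7 − 14.9 − 16.6)/8 = -12.5125
Numerator Σ_{t=1}^{7}(y_t−ȳ)(y_{t+1}−ȳ) = 213.1536
Denominator Σ(y_t−ȳ)² = 342.2888
r_1 = 213.1536 / 342.2888 = 0.623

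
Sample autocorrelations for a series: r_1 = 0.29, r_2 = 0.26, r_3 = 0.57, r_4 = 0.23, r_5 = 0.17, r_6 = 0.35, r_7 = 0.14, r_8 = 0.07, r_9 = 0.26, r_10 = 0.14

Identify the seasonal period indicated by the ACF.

The largest autocorrelation is r_3 = 0.57, with a weaker echo at lag 6 (0.35); the remaining lags stay at or below 0.29. The elevated value at lag 1 (0.29), dropping to 0.26 at lag 2, reflects decaying short-term dependence rather than seasonality.
The dominant spike at lag 3 indicates a seasonal period of 3.

3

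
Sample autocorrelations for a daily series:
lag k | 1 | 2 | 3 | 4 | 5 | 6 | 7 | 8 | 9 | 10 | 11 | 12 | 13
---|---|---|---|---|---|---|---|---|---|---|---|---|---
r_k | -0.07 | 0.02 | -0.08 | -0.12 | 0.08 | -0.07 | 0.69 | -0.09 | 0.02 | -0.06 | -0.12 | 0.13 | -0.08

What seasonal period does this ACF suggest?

The largest autocorrelation is r_7 = 0.69; the remaining lags stay at or below 0.13.
The dominant spike at lag 7 indicates a seasonal period of 7.

7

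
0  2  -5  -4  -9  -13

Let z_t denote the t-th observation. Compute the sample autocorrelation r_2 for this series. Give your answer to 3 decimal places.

Mean z̄ = (0 + 2 − 5 − 4 − 9 − 13)/6 = -4.8333
Deviations from mean: 4.8333, 6.8333, -0.1667, 0.8333, -4.1667, -8.1667
Σ(z_t−z̄)(z_{t+2}−z̄) = (-0.8056) + (5.6944) + (0.6944) + (-6.8056) = -1.2222
Denominator Σ(z_t−z̄)² = 154.8333
r_2 = -1.2222 / 154.8333 = -0.008

-0.008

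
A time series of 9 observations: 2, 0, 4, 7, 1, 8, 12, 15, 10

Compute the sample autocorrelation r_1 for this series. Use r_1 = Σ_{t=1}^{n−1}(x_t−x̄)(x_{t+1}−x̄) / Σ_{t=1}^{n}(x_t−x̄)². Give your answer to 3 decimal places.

0.545

Mean x̄ = (2 + 0 + 4 + 7 + 1 + 8 + 12 + 15 + 10)/9 = 6.5556
Numerator Σ_{t=1}^{8}(x_t−x̄)(x_{t+1}−x̄) = 117.9136
Denominator Σ(x_t−x̄)² = 216.2222
r_1 = 117.9136 / 216.2222 = 0.545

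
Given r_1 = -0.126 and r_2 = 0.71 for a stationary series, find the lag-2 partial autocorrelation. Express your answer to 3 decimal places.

0.705

φ_{22} = (r_2 − r_1²) / (1 − r_1²)
r_1² = (-0.126)² = 0.015876
Numerator = 0.71 − 0.0159 = 0.6941; denominator = 1 − 0.0159 = 0.9841
φ_{22} = 0.6941 / 0.9841 = 0.705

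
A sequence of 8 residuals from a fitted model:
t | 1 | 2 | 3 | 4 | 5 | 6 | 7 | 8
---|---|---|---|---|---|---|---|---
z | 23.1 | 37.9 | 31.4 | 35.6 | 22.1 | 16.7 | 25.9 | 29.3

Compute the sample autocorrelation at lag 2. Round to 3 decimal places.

Mean z̄ = (23.1 + 37.9 + 31.4 + 35.6 + 22.1 + 16.7 + 25.9 + 29.3)/8 = 27.7500
Deviations from mean: -4.6500, 10.1500, 3.6500, 7.8500, -5.6500, -11.0500, -1.8500, 1.5500
Σ(z_t−z̄)(z_{t+2}−z̄) = (-16.9725) + (79.6775) + (-20.6225) + (-86.7425) + (10.4525) + (-17.1275) = -51.3350
Denominator Σ(z_t−z̄)² = 359.4400
r_2 = -51.3350 / 359.4400 = -0.143

-0.143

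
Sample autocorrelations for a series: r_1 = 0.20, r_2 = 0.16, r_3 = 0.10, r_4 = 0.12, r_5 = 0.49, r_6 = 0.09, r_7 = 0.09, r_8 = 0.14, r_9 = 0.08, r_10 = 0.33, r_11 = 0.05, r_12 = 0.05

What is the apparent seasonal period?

The largest autocorrelation is r_5 = 0.49, with a weaker echo at lag 10 (0.33); the remaining lags stay at or below 0.20. The elevated value at lag 1 (0.20), dropping to 0.16 at lag 2, reflects decaying short-term dependence rather than seasonality.
The dominant spike at lag 5 indicates a seasonal period of 5.

5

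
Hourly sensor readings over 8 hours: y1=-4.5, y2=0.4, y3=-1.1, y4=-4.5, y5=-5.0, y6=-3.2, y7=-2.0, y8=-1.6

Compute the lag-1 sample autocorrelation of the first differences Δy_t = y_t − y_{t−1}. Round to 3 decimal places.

First differences Δy: 4.9, -1.5, -3.4, -0.5, 1.8, 1.2, 0.4
Mean of differences = 0.4143
Numerator Σ(Δy_t−Δȳ)(Δy_{t+1}−Δȳ) = 2.0127
Denominator Σ(Δy_t−Δȳ)² = 41.7086
r_1(Δy) = 2.0127 / 41.7086 = 0.048

0.048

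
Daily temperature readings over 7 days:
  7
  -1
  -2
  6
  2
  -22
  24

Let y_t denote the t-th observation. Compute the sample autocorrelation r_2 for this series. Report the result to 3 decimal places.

-0.114

Mean ȳ = (7 − 1 − 2 + 6 + 2 − 22 + 24)/7 = 2.0000
Deviations from mean: 5.0000, -3.0000, -4.0000, 4.0000, 0.0000, -24.0000, 22.0000
Numerator Σ_{t=1}^{5}(y_t−ȳ)(y_{t+2}−ȳ) = -128.0000
Denominator Σ(y_t−ȳ)² = 1126.0000
r_2 = -128.0000 / 1126.0000 = -0.114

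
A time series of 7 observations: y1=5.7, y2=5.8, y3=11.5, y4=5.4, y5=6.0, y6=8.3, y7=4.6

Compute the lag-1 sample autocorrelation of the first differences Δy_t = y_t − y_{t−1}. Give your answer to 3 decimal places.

First differences Δy: 0.1, 5.7, -6.1, 0.6, 2.3, -3.7
Mean of differences = -0.1833
Numerator Σ(Δy_t−Δȳ)(Δy_{t+1}−Δȳ) = -44.5653
Denominator Σ(Δy_t−Δȳ)² = 88.8483
r_1(Δy) = -44.5653 / 88.8483 = -0.502

-0.502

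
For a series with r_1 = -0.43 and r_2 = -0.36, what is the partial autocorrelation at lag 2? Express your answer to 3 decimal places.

-0.669

φ_{22} = (r_2 − r_1²) / (1 − r_1²)
r_1² = (-0.43)² = 0.1849
Numerator = -0.36 − 0.1849 = -0.5449; denominator = 1 − 0.1849 = 0.8151
φ_{22} = -0.5449 / 0.8151 = -0.669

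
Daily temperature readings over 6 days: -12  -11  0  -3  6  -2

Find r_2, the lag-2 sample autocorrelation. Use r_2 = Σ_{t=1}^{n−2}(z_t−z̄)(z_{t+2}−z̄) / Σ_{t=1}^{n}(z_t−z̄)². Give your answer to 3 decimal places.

Mean z̄ = (-12 − 11 + 0 − 3 + 6 − 2)/6 = -3.6667
Deviations from mean: -8.3333, -7.3333, 3.6667, 0.6667, 9.6667, 1.6667
Σ(z_t−z̄)(z_{t+2}−z̄) = (-30.5556) + (-4.8889) + (35.4444) + (1.1111) = 1.1111
Denominator Σ(z_t−z̄)² = 233.3333
r_2 = 1.1111 / 233.3333 = 0.005

0.005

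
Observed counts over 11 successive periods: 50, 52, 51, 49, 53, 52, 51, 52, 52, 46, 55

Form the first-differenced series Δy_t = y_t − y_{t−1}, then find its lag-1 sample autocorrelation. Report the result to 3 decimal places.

-0.444

First differences Δy: 2, -1, -2, 4, -1, -1, 1, 0, -6, 9
Mean of differences = 0.5000
Numerator Σ(Δy_t−Δȳ)(Δy_{t+1}−Δȳ) = -63.2500
Denominator Σ(Δy_t−Δȳ)² = 142.5000
r_1(Δy) = -63.2500 / 142.5000 = -0.444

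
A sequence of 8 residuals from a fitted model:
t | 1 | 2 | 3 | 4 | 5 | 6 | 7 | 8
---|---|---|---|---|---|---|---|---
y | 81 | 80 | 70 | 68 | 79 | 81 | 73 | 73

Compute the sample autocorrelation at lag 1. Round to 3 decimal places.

Mean ȳ = (81 + 80 + 70 + 68 + 79 + 81 + 73 + 73)/8 = 75.6250
Σ(y_t−ȳ)(y_{t+1}−ȳ) = (23.5156) + (-24.6094) + (42.8906) + (-25.7344) + (18.1406) + (-14.1094) + (6.8906) = 26.9844
Denominator Σ(y_t−ȳ)² = 191.8750
r_1 = 26.9844 / 191.8750 = 0.141

0.141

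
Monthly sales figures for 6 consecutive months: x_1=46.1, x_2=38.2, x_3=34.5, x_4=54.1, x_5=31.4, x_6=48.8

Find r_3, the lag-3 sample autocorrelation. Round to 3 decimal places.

Mean x̄ = (46.1 + 38.2 + 34.5 + 54.1 + 31.4 + 48.8)/6 = 42.1833
Deviations from mean: 3.9167, -3.9833, -7.6833, 11.9167, -10.7833, 6.6167
Numerator Σ_{t=1}^{3}(x_t−x̄)(x_{t+3}−x̄) = 38.7892
Denominator Σ(x_t−x̄)² = 392.3083
r_3 = 38.7892 / 392.3083 = 0.099

0.099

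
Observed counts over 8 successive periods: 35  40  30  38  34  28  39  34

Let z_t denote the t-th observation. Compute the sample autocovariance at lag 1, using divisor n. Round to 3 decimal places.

-8.539

Mean z̄ = (35 + 40 + 30 + 38 + 34 + 28 + 39 + 34)/8 = 34.7500
Deviations: 0.2500, 5.2500, -4.7500, 3.2500, -0.7500, -6.7500, 4.2500, -0.7500
Σ_{t=1}^{7}(z_t−z̄)(z_{t+1}−z̄) = -68.3125
γ_1 = -68.3125 / 8 = -8.539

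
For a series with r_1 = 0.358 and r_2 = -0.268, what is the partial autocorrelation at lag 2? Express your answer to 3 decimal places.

-0.454

φ_{22} = (r_2 − r_1²) / (1 − r_1²)
r_1² = (0.358)² = 0.128164
Numerator = -0.268 − 0.1282 = -0.3962; denominator = 1 − 0.1282 = 0.8718
φ_{22} = -0.3962 / 0.8718 = -0.454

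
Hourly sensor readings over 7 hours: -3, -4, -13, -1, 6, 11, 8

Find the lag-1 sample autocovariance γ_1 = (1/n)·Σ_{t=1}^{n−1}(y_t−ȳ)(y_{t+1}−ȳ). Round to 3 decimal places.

32.178

Mean ȳ = (-3 − 4 − 13 − 1 + 6 + 11 + 8)/7 = 0.5714
Deviations: -3.5714, -4.5714, -13.5714, -1.5714, 5.4286, 10.4286, 7.4286
Σ_{t=1}^{6}(y_t−ȳ)(y_{t+1}−ȳ) = 225.2449
γ_1 = 225.2449 / 7 = 32.178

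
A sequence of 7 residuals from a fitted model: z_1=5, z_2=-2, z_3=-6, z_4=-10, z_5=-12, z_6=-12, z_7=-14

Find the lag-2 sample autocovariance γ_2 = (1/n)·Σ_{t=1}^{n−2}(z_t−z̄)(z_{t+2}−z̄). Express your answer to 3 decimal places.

Mean z̄ = (5 − 2 − 6 − 10 − 12 − 12 − 14)/7 = -7.2857
Σ_{t=1}^{5}(z_t−z̄)(z_{t+2}−z̄) = 39.8367
γ_2 = 39.8367 / 7 = 5.691

5.691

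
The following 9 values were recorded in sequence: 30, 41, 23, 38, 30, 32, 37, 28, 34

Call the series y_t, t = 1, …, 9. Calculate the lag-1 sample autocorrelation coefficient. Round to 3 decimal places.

-0.790

Mean ȳ = (30 + 41 + 23 + 38 + 30 + 32 + 37 + 28 + 34)/9 = 32.5556
Numerator Σ_{t=1}^{8}(y_t−ȳ)(y_{t+1}−ȳ) = -196.0864
Denominator Σ(y_t−ȳ)² = 248.2222
r_1 = -196.0864 / 248.2222 = -0.790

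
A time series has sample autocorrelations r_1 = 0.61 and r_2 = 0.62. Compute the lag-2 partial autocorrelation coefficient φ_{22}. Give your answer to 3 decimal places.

0.395

φ_{22} = (r_2 − r_1²) / (1 − r_1²)
r_1² = (0.61)² = 0.3721
Numerator = 0.62 − 0.3721 = 0.2479; denominator = 1 − 0.3721 = 0.6279
φ_{22} = 0.2479 / 0.6279 = 0.395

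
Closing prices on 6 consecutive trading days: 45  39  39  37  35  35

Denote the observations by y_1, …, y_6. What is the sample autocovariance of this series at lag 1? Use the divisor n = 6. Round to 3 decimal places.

Mean ȳ = (45 + 39 + 39 + 37 + 35 + 35)/6 = 38.3333
Deviations: 6.6667, 0.6667, 0.6667, -1.3333, -3.3333, -3.3333
Σ_{t=1}^{5}(y_t−ȳ)(y_{t+1}−ȳ) = 19.5556
γ_1 = 19.5556 / 6 = 3.259

3.259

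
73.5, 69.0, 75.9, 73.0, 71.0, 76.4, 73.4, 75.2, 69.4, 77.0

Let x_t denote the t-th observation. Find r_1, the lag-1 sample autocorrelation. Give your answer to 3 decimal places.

-0.555

Mean x̄ = (73.5 + 69.0 + 75.9 + 73.0 + 71.0 + 76.4 + 73.4 + 75.2 + 69.4 + 77.0)/10 = 73.3800
Numerator Σ_{t=1}^{9}(x_t−x̄)(x_{t+1}−x̄) = -40.3584
Denominator Σ(x_t−x̄)² = 72.7360
r_1 = -40.3584 / 72.7360 = -0.555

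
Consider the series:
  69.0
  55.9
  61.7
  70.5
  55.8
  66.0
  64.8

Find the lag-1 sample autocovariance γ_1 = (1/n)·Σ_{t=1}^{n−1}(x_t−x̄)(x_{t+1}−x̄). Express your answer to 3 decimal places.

-15.929

Mean x̄ = (69.0 + 55.9 + 61.7 + 70.5 + 55.8 + 66.0 + 64.8)/7 = 63.3857
Σ_{t=1}^{6}(x_t−x̄)(x_{t+1}−x̄) = -111.5016
γ_1 = -111.5016 / 7 = -15.929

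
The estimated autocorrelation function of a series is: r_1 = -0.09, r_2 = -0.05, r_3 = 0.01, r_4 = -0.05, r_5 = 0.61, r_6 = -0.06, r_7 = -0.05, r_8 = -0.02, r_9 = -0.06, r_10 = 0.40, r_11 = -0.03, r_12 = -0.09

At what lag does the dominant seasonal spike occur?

5

The largest autocorrelation is r_5 = 0.61, with a weaker echo at lag 10 (0.40); the remaining lags stay at or below 0.01.
The dominant spike at lag 5 indicates a seasonal period of 5.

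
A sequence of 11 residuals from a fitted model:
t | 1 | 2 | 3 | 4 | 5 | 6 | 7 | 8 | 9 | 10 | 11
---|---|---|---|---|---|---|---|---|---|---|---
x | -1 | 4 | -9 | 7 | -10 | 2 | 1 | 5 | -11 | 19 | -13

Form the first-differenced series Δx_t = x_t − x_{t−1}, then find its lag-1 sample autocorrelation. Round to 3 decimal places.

First differences Δx: 5, -13, 16, -17, 12, -1, 4, -16, 30, -32
Mean of differences = -1.2000
Numerator Σ(Δx_t−Δx̄)(Δx_{t+1}−Δx̄) = -2252.4400
Denominator Σ(Δx_t−Δx̄)² = 3065.6000
r_1(Δx) = -2252.4400 / 3065.6000 = -0.735

-0.735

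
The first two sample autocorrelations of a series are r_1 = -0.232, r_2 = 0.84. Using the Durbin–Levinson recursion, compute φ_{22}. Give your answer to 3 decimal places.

φ_{22} = (r_2 − r_1²) / (1 − r_1²)
r_1² = (-0.232)² = 0.053824
Numerator = 0.84 − 0.0538 = 0.7862; denominator = 1 − 0.0538 = 0.9462
φ_{22} = 0.7862 / 0.9462 = 0.831

0.831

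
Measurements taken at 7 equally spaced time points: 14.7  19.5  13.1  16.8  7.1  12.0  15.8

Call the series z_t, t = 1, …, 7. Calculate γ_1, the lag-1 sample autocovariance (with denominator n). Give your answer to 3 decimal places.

-1.792

Mean z̄ = (14.7 + 19.5 + 13.1 + 16.8 + 7.1 + 12.0 + 15.8)/7 = 14.1429
Σ_{t=1}^{6}(z_t−z̄)(z_{t+1}−z̄) = -12.5461
γ_1 = -12.5461 / 7 = -1.792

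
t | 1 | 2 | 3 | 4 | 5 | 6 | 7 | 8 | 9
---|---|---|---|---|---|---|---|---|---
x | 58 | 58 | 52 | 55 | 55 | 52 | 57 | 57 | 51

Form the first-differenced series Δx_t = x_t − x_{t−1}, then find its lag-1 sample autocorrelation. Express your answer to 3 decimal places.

First differences Δx: 0, -6, 3, 0, -3, 5, 0, -6
Mean of differences = -0.8750
Numerator Σ(Δx_t−Δx̄)(Δx_{t+1}−Δx̄) = -34.6406
Denominator Σ(Δx_t−Δx̄)² = 108.8750
r_1(Δx) = -34.6406 / 108.8750 = -0.318

-0.318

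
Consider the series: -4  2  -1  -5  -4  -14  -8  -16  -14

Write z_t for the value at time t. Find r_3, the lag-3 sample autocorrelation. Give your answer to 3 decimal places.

Mean z̄ = (-4 + 2 − 1 − 5 − 4 − 14 − 8 − 16 − 14)/9 = -7.1111
Σ(z_t−z̄)(z_{t+3}−z̄) = (6.5679) + (28.3457) + (-42.0988) + (-1.8765) + (-27.6543) + (47.4568) = 10.7407
Denominator Σ(z_t−z̄)² = 318.8889
r_3 = 10.7407 / 318.8889 = 0.034

0.034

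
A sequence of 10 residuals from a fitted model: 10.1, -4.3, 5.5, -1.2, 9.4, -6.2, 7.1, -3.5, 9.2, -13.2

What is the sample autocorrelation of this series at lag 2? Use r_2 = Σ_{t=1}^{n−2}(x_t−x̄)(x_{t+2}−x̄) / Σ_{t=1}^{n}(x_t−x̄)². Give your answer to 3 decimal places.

Mean x̄ = (10.1 − 4.3 + 5.5 − 1.2 + 9.4 − 6.2 + 7.1 − 3.5 + 9.2 − 13.2)/10 = 1.2900
Numerator Σ_{t=1}^{8}(x_t−x̄)(x_{t+2}−x̄) = 302.1628
Denominator Σ(x_t−x̄)² = 583.8890
r_2 = 302.1628 / 583.8890 = 0.518

0.518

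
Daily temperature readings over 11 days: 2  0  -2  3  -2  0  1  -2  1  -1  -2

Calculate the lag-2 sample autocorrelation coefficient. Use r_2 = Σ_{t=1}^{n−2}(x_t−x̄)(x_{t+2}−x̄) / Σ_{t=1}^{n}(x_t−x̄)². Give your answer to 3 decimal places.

Mean x̄ = (2 + 0 − 2 + 3 − 2 + 0 + 1 − 2 + 1 − 1 − 2)/11 = -0.1818
Numerator Σ_{t=1}^{9}(x_t−x̄)(x_{t+2}−x̄) = -1.2479
Denominator Σ(x_t−x̄)² = 31.6364
r_2 = -1.2479 / 31.6364 = -0.039

-0.039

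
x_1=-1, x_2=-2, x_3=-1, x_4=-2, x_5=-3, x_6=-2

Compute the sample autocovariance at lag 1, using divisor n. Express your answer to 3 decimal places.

-0.005

Mean x̄ = (-1 − 2 − 1 − 2 − 3 − 2)/6 = -1.8333
Σ_{t=1}^{5}(x_t−x̄)(x_{t+1}−x̄) = -0.0278
γ_1 = -0.0278 / 6 = -0.005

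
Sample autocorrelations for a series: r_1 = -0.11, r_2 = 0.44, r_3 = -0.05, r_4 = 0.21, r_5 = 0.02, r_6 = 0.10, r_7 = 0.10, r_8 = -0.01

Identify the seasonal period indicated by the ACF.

The largest autocorrelation is r_2 = 0.44, with a weaker echo at lag 4 (0.21); the remaining lags stay at or below 0.10.
The dominant spike at lag 2 indicates a seasonal period of 2.

2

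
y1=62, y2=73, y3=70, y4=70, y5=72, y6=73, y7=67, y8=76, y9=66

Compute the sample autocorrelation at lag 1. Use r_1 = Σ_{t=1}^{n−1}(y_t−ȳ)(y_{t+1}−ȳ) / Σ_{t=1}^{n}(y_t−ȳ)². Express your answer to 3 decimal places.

-0.462

Mean ȳ = (62 + 73 + 70 + 70 + 72 + 73 + 67 + 76 + 66)/9 = 69.8889
Numerator Σ_{t=1}^{8}(y_t−ȳ)(y_{t+1}−ȳ) = -67.7901
Denominator Σ(y_t−ȳ)² = 146.8889
r_1 = -67.7901 / 146.8889 = -0.462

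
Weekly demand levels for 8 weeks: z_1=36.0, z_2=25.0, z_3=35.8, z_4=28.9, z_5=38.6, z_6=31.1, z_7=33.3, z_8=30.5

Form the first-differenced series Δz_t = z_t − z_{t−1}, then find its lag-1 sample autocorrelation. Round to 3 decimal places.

-0.788

First differences Δz: -11.0, 10.8, -6.9, 9.7, -7.5, 2.2, -2.8
Mean of differences = -0.7857
Numerator Σ(Δz_t−Δz̄)(Δz_{t+1}−Δz̄) = -349.7559
Denominator Σ(Δz_t−Δz̄)² = 443.9486
r_1(Δz) = -349.7559 / 443.9486 = -0.788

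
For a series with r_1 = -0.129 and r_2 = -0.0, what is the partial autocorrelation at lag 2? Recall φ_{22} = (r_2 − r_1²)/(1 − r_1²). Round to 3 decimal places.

-0.017

φ_{22} = (r_2 − r_1²) / (1 − r_1²)
r_1² = (-0.129)² = 0.016641
Numerator = -0.0 − 0.0166 = -0.0166; denominator = 1 − 0.0166 = 0.9834
φ_{22} = -0.0166 / 0.9834 = -0.017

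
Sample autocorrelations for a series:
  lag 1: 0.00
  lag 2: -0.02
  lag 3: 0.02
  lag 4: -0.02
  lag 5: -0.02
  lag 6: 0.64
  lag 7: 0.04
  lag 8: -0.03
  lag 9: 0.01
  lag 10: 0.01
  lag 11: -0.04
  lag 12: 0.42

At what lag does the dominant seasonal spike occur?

The largest autocorrelation is r_6 = 0.64, with a weaker echo at lag 12 (0.42); the remaining lags stay at or below 0.04.
The dominant spike at lag 6 indicates a seasonal period of 6.

6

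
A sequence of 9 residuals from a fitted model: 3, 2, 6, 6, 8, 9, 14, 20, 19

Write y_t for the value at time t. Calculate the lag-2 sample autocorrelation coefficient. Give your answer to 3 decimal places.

0.253

Mean ȳ = (3 + 2 + 6 + 6 + 8 + 9 + 14 + 20 + 19)/9 = 9.6667
Numerator Σ_{t=1}^{7}(y_t−ȳ)(y_{t+2}−ȳ) = 87.4444
Denominator Σ(y_t−ȳ)² = 346.0000
r_2 = 87.4444 / 346.0000 = 0.253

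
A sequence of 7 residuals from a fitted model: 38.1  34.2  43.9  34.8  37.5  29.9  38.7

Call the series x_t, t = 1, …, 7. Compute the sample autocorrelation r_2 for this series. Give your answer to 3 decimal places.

Mean x̄ = (38.1 + 34.2 + 43.9 + 34.8 + 37.5 + 29.9 + 38.7)/7 = 36.7286
Σ(x_t−x̄)(x_{t+2}−x̄) = (9.8351) + (4.8765) + (5.5322) + (13.1694) + (1.5208) = 34.9341
Denominator Σ(x_t−x̄)² = 114.5343
r_2 = 34.9341 / 114.5343 = 0.305

0.305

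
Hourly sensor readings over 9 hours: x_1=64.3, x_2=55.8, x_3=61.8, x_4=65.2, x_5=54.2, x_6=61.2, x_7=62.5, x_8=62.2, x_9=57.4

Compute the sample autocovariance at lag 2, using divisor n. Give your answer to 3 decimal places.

-4.410

Mean x̄ = (64.3 + 55.8 + 61.8 + 65.2 + 54.2 + 61.2 + 62.5 + 62.2 + 57.4)/9 = 60.5111
Σ_{t=1}^{7}(x_t−x̄)(x_{t+2}−x̄) = -39.6869
γ_2 = -39.6869 / 9 = -4.410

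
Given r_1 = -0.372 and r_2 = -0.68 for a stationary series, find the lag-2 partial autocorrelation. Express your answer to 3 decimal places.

φ_{22} = (r_2 − r_1²) / (1 − r_1²)
r_1² = (-0.372)² = 0.138384
Numerator = -0.68 − 0.1384 = -0.8184; denominator = 1 − 0.1384 = 0.8616
φ_{22} = -0.8184 / 0.8616 = -0.950

-0.950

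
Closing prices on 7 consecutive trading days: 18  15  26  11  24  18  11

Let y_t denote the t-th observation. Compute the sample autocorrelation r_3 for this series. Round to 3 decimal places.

0.133

Mean ȳ = (18 + 15 + 26 + 11 + 24 + 18 + 11)/7 = 17.5714
Deviations from mean: 0.4286, -2.5714, 8.4286, -6.5714, 6.4286, 0.4286, -6.5714
Numerator Σ_{t=1}^{4}(y_t−ȳ)(y_{t+3}−ȳ) = 27.4490
Denominator Σ(y_t−ȳ)² = 205.7143
r_3 = 27.4490 / 205.7143 = 0.133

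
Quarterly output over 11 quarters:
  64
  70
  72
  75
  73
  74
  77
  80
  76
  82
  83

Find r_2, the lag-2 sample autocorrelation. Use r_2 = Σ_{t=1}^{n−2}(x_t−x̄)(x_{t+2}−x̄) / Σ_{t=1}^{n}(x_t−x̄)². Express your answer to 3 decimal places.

Mean x̄ = (64 + 70 + 72 + 75 + 73 + 74 + 77 + 80 + 76 + 82 + 83)/11 = 75.0909
Numerator Σ_{t=1}^{9}(x_t−x̄)(x_{t+2}−x̄) = 74.8017
Denominator Σ(x_t−x̄)² = 302.9091
r_2 = 74.8017 / 302.9091 = 0.247

0.247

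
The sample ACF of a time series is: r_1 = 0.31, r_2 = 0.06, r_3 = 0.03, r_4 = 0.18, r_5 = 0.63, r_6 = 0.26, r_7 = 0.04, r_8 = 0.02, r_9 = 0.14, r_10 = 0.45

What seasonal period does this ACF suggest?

The largest autocorrelation is r_5 = 0.63, with a weaker echo at lag 10 (0.45); the remaining lags stay at or below 0.31. The elevated value at lag 1 (0.31), dropping to 0.06 at lag 2, reflects decaying short-term dependence rather than seasonality.
The dominant spike at lag 5 indicates a seasonal period of 5.

5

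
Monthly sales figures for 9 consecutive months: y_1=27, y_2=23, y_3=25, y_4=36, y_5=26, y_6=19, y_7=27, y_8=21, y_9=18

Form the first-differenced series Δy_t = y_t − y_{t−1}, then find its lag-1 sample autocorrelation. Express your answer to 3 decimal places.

First differences Δy: -4, 2, 11, -10, -7, 8, -6, -3
Mean of differences = -1.1250
Numerator Σ(Δy_t−Δȳ)(Δy_{t+1}−Δȳ) = -115.5156
Denominator Σ(Δy_t−Δȳ)² = 388.8750
r_1(Δy) = -115.5156 / 388.8750 = -0.297

-0.297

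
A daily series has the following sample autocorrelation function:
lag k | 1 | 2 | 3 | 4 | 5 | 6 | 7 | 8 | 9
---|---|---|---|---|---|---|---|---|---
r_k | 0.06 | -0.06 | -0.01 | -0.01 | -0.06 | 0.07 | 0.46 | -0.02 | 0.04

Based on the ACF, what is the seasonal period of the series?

The largest autocorrelation is r_7 = 0.46; the remaining lags stay at or below 0.07.
The dominant spike at lag 7 indicates a seasonal period of 7.

7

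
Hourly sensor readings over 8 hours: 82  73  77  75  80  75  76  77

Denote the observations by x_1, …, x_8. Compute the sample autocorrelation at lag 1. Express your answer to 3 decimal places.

-0.523

Mean x̄ = (82 + 73 + 77 + 75 + 80 + 75 + 76 + 77)/8 = 76.8750
Σ(x_t−x̄)(x_{t+1}−x̄) = (-19.8594) + (-0.4844) + (-0.2344) + (-5.8594) + (-5.8594) + (1.6406) + (-0.1094) = -30.7656
Denominator Σ(x_t−x̄)² = 58.8750
r_1 = -30.7656 / 58.8750 = -0.523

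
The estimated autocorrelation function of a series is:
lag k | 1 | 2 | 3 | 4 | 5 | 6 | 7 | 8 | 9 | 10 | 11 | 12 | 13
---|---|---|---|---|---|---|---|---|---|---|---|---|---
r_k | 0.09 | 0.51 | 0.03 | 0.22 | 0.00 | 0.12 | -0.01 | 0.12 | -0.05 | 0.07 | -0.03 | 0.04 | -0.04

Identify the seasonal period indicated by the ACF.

The largest autocorrelation is r_2 = 0.51, with a weaker echo at lag 4 (0.22); the remaining lags stay at or below 0.12.
The dominant spike at lag 2 indicates a seasonal period of 2.

2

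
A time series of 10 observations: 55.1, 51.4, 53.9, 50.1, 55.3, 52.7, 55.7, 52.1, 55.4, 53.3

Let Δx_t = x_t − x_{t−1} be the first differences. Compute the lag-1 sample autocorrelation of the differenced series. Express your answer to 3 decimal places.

-0.844

First differences Δx: -3.7, 2.5, -3.8, 5.2, -2.6, 3.0, -3.6, 3.3, -2.1
Mean of differences = -0.2000
Numerator Σ(Δx_t−Δx̄)(Δx_{t+1}−Δx̄) = -88.6800
Denominator Σ(Δx_t−Δx̄)² = 105.0800
r_1(Δx) = -88.6800 / 105.0800 = -0.844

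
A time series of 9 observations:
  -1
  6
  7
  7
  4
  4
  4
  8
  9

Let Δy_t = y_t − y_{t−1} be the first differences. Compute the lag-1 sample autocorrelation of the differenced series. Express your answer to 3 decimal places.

First differences Δy: 7, 1, 0, -3, 0, 0, 4, 1
Mean of differences = 1.2500
Numerator Σ(Δy_t−Δȳ)(Δy_{t+1}−Δȳ) = 6.9375
Denominator Σ(Δy_t−Δȳ)² = 63.5000
r_1(Δy) = 6.9375 / 63.5000 = 0.109

0.109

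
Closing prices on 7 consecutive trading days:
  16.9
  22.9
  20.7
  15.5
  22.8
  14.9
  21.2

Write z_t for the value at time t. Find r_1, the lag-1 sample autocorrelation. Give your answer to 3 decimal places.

-0.654

Mean z̄ = (16.9 + 22.9 + 20.7 + 15.5 + 22.8 + 14.9 + 21.2)/7 = 19.2714
Deviations from mean: -2.3714, 3.6286, 1.4286, -3.7714, 3.5286, -4.3714, 1.9286
Σ(z_t−z̄)(z_{t+1}−z̄) = (-8.6049) + (5.1837) + (-5.3878) + (-13.3078) + (-15.4249) + (-8.4306) = -45.9722
Denominator Σ(z_t−z̄)² = 70.3343
r_1 = -45.9722 / 70.3343 = -0.654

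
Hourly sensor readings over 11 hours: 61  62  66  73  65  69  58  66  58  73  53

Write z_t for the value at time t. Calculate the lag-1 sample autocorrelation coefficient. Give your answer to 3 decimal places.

Mean z̄ = (61 + 62 + 66 + 73 + 65 + 69 + 58 + 66 + 58 + 73 + 53)/11 = 64.0000
Numerator Σ_{t=1}^{10}(z_t−z̄)(z_{t+1}−z̄) = -173.0000
Denominator Σ(z_t−z̄)² = 402.0000
r_1 = -173.0000 / 402.0000 = -0.430

-0.430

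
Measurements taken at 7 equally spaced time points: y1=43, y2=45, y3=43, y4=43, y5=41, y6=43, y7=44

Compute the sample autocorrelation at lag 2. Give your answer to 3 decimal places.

Mean ȳ = (43 + 45 + 43 + 43 + 41 + 43 + 44)/7 = 43.1429
Numerator Σ_{t=1}^{5}(y_t−ȳ)(y_{t+2}−ȳ) = -1.7551
Denominator Σ(y_t−ȳ)² = 8.8571
r_2 = -1.7551 / 8.8571 = -0.198

-0.198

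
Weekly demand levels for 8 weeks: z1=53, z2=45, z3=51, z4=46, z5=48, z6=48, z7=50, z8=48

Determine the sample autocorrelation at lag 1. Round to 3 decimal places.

Mean z̄ = (53 + 45 + 51 + 46 + 48 + 48 + 50 + 48)/8 = 48.6250
Numerator Σ_{t=1}^{7}(z_t−z̄)(z_{t+1}−z̄) = -30.3906
Denominator Σ(z_t−z̄)² = 47.8750
r_1 = -30.3906 / 47.8750 = -0.635

-0.635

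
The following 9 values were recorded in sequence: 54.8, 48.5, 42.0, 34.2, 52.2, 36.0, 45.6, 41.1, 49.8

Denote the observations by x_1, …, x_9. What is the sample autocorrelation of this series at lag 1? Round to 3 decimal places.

-0.282

Mean x̄ = (54.8 + 48.5 + 42.0 + 34.2 + 52.2 + 36.0 + 45.6 + 41.1 + 49.8)/9 = 44.9111
Numerator Σ_{t=1}^{8}(x_t−x̄)(x_{t+1}−x̄) = -114.1968
Denominator Σ(x_t−x̄)² = 405.3089
r_1 = -114.1968 / 405.3089 = -0.282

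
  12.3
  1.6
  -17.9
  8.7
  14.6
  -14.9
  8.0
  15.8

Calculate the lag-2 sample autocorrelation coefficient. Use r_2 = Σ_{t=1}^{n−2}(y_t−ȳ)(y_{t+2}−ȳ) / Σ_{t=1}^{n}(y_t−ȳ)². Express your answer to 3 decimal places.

-0.590

Mean ȳ = (12.3 + 1.6 − 17.9 + 8.7 + 14.6 − 14.9 + 8.0 + 15.8)/8 = 3.5250
Deviations from mean: 8.7750, -1.9250, -21.4250, 5.1750, 11.0750, -18.4250, 4.4750, 12.2750
Numerator Σ_{t=1}^{6}(y_t−ȳ)(y_{t+2}−ȳ) = -707.2038
Denominator Σ(y_t−ȳ)² = 1199.3550
r_2 = -707.2038 / 1199.3550 = -0.590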